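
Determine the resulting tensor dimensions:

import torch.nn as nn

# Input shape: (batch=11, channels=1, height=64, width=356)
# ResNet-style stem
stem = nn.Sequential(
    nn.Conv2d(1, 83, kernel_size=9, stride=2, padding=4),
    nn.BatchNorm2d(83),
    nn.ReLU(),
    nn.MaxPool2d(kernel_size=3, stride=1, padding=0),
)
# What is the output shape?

Input shape: (11, 1, 64, 356)
  -> after Conv2d 9x9 stride=2: (11, 83, 32, 178)
Output shape: (11, 83, 30, 176)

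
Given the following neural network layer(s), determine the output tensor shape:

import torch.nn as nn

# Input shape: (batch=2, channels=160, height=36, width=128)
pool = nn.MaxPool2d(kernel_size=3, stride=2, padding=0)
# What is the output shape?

Input shape: (2, 160, 36, 128)
Output shape: (2, 160, 17, 63)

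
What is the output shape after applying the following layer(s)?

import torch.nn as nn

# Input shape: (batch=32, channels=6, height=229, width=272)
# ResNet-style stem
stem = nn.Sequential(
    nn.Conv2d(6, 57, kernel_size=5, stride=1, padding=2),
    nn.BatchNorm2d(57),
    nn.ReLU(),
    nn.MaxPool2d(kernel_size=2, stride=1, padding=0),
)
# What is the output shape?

Input shape: (32, 6, 229, 272)
  -> after Conv2d 5x5 stride=1: (32, 57, 229, 272)
Output shape: (32, 57, 228, 271)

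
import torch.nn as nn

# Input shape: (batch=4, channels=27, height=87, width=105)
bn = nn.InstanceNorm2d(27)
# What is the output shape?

Input shape: (4, 27, 87, 105)
Output shape: (4, 27, 87, 105)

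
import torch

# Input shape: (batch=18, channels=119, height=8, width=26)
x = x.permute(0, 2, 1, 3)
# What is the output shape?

Input shape: (18, 119, 8, 26)
Output shape: (18, 8, 119, 26)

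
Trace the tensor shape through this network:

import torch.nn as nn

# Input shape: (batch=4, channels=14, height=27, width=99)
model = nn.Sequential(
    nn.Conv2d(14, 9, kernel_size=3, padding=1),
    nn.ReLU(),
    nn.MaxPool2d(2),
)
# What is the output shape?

Input shape: (4, 14, 27, 99)
  -> after Conv2d: (4, 9, 27, 99)
  -> after ReLU: (4, 9, 27, 99)
Output shape: (4, 9, 13, 49)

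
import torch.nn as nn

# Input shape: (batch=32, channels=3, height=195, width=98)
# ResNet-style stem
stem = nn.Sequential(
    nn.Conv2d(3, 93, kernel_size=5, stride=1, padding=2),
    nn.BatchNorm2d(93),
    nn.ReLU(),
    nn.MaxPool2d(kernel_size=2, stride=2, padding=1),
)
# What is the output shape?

Input shape: (32, 3, 195, 98)
  -> after Conv2d 5x5 stride=1: (32, 93, 195, 98)
Output shape: (32, 93, 98, 50)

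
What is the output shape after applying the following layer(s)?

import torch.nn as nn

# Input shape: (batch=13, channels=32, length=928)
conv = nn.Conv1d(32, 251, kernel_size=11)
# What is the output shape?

Input shape: (13, 32, 928)
Output shape: (13, 251, 918)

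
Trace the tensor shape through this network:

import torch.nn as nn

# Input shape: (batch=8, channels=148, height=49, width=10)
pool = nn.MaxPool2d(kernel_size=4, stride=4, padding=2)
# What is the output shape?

Input shape: (8, 148, 49, 10)
Output shape: (8, 148, 13, 3)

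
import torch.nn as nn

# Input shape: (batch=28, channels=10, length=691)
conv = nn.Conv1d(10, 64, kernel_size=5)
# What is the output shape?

Input shape: (28, 10, 691)
Output shape: (28, 64, 687)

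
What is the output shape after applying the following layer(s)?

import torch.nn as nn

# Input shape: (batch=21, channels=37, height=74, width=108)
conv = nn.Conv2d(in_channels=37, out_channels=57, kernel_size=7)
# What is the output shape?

Input shape: (21, 37, 74, 108)
Output shape: (21, 57, 68, 102)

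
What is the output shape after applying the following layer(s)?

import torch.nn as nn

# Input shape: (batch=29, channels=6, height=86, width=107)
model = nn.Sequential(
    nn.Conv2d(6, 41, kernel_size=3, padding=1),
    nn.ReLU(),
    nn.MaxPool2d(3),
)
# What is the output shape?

Input shape: (29, 6, 86, 107)
  -> after Conv2d: (29, 41, 86, 107)
  -> after ReLU: (29, 41, 86, 107)
Output shape: (29, 41, 28, 35)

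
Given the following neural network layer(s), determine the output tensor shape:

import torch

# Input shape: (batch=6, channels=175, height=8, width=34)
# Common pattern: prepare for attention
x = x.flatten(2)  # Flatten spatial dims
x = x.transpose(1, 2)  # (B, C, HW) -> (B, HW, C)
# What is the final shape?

Input shape: (6, 175, 8, 34)
  -> after flatten(2): (6, 175, 272)
Output shape: (6, 272, 175)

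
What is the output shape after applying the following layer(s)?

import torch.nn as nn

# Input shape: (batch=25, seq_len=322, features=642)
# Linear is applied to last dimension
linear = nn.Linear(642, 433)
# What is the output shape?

Input shape: (25, 322, 642)
Output shape: (25, 322, 433)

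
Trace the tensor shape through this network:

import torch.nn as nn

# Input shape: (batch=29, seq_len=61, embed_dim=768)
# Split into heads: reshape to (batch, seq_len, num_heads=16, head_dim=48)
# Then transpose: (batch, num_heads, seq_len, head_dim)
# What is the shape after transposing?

Input shape: (29, 61, 768)
  -> after reshape: (29, 61, 16, 48)
Output shape: (29, 16, 61, 48)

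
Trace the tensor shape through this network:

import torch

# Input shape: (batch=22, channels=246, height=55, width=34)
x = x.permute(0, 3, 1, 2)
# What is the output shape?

Input shape: (22, 246, 55, 34)
Output shape: (22, 34, 246, 55)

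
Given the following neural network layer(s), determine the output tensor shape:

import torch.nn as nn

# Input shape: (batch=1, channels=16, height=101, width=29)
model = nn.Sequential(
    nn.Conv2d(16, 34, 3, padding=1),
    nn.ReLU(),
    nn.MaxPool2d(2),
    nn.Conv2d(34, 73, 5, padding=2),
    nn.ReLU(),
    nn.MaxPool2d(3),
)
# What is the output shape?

Input shape: (1, 16, 101, 29)
  -> after first Conv2d: (1, 34, 101, 29)
  -> after first MaxPool2d: (1, 34, 50, 14)
  -> after second Conv2d: (1, 73, 50, 14)
Output shape: (1, 73, 16, 4)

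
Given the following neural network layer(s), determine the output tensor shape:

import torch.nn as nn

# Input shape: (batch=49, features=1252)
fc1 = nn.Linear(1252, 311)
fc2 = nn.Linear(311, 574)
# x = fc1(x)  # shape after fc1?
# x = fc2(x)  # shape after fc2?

Input shape: (49, 1252)
  -> after fc1: (49, 311)
Output shape: (49, 574)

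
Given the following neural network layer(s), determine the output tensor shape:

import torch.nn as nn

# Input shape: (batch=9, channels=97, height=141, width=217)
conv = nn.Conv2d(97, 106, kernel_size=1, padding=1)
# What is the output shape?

Input shape: (9, 97, 141, 217)
Output shape: (9, 106, 143, 219)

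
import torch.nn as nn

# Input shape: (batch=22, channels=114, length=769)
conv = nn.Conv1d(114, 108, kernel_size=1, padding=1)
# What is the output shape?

Input shape: (22, 114, 769)
Output shape: (22, 108, 771)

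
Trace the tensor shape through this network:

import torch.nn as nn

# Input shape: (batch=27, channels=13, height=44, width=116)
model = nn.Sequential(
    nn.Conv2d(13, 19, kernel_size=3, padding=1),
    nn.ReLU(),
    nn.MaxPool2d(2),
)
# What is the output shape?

Input shape: (27, 13, 44, 116)
  -> after Conv2d: (27, 19, 44, 116)
  -> after ReLU: (27, 19, 44, 116)
Output shape: (27, 19, 22, 58)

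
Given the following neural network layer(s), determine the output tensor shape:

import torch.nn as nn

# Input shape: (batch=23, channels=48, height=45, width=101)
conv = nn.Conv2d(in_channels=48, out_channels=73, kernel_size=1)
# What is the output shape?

Input shape: (23, 48, 45, 101)
Output shape: (23, 73, 45, 101)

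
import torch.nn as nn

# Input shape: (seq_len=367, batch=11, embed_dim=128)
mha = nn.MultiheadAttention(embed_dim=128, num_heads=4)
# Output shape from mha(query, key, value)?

Input shape: (367, 11, 128)
Output shape: (367, 11, 128)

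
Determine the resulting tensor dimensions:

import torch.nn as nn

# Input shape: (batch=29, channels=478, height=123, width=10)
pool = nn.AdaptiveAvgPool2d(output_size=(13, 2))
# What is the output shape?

Input shape: (29, 478, 123, 10)
Output shape: (29, 478, 13, 2)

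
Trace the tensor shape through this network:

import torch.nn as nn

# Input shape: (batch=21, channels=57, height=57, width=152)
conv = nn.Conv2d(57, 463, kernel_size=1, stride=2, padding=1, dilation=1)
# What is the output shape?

Input shape: (21, 57, 57, 152)
Output shape: (21, 463, 30, 77)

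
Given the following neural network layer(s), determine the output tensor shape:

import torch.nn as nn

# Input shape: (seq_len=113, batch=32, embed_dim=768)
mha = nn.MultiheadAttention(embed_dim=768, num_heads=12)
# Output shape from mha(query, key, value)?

Input shape: (113, 32, 768)
Output shape: (113, 32, 768)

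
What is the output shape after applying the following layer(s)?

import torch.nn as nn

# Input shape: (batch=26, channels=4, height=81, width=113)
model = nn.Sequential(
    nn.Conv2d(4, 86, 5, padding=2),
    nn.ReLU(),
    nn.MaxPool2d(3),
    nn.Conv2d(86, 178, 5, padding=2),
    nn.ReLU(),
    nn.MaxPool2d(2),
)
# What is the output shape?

Input shape: (26, 4, 81, 113)
  -> after first Conv2d: (26, 86, 81, 113)
  -> after first MaxPool2d: (26, 86, 27, 37)
  -> after second Conv2d: (26, 178, 27, 37)
Output shape: (26, 178, 13, 18)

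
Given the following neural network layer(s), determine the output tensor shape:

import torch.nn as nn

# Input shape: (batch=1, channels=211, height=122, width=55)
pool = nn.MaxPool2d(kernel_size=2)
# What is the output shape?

Input shape: (1, 211, 122, 55)
Output shape: (1, 211, 61, 27)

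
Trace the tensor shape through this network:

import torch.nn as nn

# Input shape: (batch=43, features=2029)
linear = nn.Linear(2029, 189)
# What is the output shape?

Input shape: (43, 2029)
Output shape: (43, 189)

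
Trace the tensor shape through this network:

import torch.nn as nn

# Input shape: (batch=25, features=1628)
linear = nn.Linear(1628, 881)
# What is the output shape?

Input shape: (25, 1628)
Output shape: (25, 881)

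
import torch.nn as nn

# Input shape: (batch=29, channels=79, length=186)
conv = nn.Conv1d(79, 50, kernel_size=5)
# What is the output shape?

Input shape: (29, 79, 186)
Output shape: (29, 50, 182)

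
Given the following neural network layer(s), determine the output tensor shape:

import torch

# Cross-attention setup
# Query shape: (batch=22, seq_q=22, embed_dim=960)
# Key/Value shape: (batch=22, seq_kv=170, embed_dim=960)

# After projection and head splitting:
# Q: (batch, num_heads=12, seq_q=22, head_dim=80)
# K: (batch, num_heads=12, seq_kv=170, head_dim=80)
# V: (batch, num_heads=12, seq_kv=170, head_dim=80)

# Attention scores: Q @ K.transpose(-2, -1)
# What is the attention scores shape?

Input shape: (22, 22, 960)
Output shape: (22, 12, 22, 170)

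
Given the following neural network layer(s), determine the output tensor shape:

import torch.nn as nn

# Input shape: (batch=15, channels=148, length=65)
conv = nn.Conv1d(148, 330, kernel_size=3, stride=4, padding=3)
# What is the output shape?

Input shape: (15, 148, 65)
Output shape: (15, 330, 18)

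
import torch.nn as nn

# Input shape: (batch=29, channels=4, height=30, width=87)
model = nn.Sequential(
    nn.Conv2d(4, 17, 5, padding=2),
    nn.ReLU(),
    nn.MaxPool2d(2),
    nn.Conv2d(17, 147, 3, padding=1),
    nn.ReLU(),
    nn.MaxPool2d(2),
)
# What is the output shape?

Input shape: (29, 4, 30, 87)
  -> after first Conv2d: (29, 17, 30, 87)
  -> after first MaxPool2d: (29, 17, 15, 43)
  -> after second Conv2d: (29, 147, 15, 43)
Output shape: (29, 147, 7, 21)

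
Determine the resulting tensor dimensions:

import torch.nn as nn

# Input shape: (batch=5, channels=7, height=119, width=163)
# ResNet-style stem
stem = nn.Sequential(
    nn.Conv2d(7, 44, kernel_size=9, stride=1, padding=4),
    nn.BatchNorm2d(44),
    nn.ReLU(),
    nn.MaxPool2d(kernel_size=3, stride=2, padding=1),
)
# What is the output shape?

Input shape: (5, 7, 119, 163)
  -> after Conv2d 9x9 stride=1: (5, 44, 119, 163)
Output shape: (5, 44, 60, 82)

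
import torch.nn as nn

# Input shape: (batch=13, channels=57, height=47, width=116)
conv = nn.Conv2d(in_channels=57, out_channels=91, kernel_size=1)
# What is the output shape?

Input shape: (13, 57, 47, 116)
Output shape: (13, 91, 47, 116)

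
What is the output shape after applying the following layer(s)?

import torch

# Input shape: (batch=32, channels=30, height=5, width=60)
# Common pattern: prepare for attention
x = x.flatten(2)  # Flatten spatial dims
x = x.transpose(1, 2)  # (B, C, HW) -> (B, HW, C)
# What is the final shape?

Input shape: (32, 30, 5, 60)
  -> after flatten(2): (32, 30, 300)
Output shape: (32, 300, 30)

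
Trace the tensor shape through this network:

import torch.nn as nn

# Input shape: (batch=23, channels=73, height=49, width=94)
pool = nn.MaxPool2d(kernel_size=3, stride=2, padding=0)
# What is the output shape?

Input shape: (23, 73, 49, 94)
Output shape: (23, 73, 24, 46)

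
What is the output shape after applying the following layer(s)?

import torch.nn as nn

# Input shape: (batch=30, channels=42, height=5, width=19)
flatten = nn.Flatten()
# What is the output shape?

Input shape: (30, 42, 5, 19)
Output shape: (30, 3990)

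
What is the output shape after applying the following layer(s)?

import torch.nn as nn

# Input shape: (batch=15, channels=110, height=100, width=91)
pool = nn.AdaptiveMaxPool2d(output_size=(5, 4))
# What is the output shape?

Input shape: (15, 110, 100, 91)
Output shape: (15, 110, 5, 4)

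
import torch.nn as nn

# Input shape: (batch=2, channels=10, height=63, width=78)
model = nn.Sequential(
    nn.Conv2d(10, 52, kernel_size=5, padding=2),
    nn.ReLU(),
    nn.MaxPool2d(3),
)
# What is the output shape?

Input shape: (2, 10, 63, 78)
  -> after Conv2d: (2, 52, 63, 78)
  -> after ReLU: (2, 52, 63, 78)
Output shape: (2, 52, 21, 26)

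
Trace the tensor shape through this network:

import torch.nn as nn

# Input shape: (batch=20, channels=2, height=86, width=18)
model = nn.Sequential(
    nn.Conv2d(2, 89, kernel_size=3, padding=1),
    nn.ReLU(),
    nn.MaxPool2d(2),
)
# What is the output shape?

Input shape: (20, 2, 86, 18)
  -> after Conv2d: (20, 89, 86, 18)
  -> after ReLU: (20, 89, 86, 18)
Output shape: (20, 89, 43, 9)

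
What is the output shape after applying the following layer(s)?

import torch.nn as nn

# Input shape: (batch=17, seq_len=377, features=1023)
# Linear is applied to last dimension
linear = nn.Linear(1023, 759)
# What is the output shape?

Input shape: (17, 377, 1023)
Output shape: (17, 377, 759)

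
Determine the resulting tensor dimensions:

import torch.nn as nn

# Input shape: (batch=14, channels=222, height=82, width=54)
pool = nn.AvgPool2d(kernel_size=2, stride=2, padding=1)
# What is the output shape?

Input shape: (14, 222, 82, 54)
Output shape: (14, 222, 42, 28)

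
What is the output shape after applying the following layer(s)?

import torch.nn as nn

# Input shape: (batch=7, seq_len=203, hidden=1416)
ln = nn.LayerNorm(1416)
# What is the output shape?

Input shape: (7, 203, 1416)
Output shape: (7, 203, 1416)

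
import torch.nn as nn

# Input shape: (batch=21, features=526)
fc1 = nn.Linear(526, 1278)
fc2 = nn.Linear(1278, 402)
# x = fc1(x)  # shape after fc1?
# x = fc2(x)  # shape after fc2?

Input shape: (21, 526)
  -> after fc1: (21, 1278)
Output shape: (21, 402)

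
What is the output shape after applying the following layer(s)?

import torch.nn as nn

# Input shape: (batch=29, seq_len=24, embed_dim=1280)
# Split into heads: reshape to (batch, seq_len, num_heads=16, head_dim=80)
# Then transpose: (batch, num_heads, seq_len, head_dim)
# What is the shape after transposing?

Input shape: (29, 24, 1280)
  -> after reshape: (29, 24, 16, 80)
Output shape: (29, 16, 24, 80)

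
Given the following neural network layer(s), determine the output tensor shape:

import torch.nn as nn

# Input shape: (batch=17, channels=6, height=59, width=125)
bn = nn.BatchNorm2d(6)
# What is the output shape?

Input shape: (17, 6, 59, 125)
Output shape: (17, 6, 59, 125)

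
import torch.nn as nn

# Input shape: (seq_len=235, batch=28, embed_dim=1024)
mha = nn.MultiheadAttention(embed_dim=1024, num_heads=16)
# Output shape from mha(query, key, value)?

Input shape: (235, 28, 1024)
Output shape: (235, 28, 1024)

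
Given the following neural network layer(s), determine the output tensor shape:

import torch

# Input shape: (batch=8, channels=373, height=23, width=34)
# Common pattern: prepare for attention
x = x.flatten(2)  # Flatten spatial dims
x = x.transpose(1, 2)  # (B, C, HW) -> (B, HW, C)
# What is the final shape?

Input shape: (8, 373, 23, 34)
  -> after flatten(2): (8, 373, 782)
Output shape: (8, 782, 373)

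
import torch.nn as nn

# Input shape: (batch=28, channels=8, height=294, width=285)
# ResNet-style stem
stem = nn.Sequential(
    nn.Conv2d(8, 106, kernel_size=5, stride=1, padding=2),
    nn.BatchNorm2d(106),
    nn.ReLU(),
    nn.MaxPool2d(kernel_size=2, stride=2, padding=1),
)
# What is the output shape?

Input shape: (28, 8, 294, 285)
  -> after Conv2d 5x5 stride=1: (28, 106, 294, 285)
Output shape: (28, 106, 148, 143)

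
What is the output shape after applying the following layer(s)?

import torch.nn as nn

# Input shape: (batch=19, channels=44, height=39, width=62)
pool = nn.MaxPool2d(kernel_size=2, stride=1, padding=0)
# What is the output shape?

Input shape: (19, 44, 39, 62)
Output shape: (19, 44, 38, 61)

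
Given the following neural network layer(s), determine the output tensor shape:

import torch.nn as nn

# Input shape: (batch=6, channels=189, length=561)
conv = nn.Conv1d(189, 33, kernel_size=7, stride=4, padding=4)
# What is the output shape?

Input shape: (6, 189, 561)
Output shape: (6, 33, 141)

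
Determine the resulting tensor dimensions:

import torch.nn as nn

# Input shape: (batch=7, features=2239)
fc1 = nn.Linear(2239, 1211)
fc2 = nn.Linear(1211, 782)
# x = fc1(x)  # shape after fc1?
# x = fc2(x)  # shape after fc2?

Input shape: (7, 2239)
  -> after fc1: (7, 1211)
Output shape: (7, 782)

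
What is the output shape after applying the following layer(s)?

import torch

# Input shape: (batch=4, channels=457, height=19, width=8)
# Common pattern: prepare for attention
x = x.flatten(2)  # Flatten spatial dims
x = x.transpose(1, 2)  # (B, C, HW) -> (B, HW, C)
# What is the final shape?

Input shape: (4, 457, 19, 8)
  -> after flatten(2): (4, 457, 152)
Output shape: (4, 152, 457)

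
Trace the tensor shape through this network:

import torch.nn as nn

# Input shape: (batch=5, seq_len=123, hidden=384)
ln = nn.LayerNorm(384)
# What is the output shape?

Input shape: (5, 123, 384)
Output shape: (5, 123, 384)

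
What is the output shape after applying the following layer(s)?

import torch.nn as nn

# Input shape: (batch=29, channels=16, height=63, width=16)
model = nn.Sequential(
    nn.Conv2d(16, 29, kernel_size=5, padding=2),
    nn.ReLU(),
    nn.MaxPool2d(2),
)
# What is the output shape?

Input shape: (29, 16, 63, 16)
  -> after Conv2d: (29, 29, 63, 16)
  -> after ReLU: (29, 29, 63, 16)
Output shape: (29, 29, 31, 8)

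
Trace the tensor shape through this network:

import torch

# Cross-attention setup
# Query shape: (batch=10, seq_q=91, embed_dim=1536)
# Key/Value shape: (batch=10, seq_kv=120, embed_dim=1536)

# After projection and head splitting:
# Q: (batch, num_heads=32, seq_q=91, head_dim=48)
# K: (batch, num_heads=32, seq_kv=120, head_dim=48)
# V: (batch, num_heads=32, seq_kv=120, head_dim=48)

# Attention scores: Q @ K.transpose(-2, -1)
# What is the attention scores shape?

Input shape: (10, 91, 1536)
Output shape: (10, 32, 91, 120)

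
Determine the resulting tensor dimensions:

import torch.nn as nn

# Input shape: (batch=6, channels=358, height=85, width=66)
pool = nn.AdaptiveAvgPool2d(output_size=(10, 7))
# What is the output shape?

Input shape: (6, 358, 85, 66)
Output shape: (6, 358, 10, 7)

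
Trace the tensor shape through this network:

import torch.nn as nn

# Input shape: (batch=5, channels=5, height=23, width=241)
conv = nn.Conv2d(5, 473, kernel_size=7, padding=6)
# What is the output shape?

Input shape: (5, 5, 23, 241)
Output shape: (5, 473, 29, 247)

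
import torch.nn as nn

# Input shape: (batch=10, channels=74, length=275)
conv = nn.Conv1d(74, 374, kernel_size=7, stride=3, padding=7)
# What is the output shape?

Input shape: (10, 74, 275)
Output shape: (10, 374, 95)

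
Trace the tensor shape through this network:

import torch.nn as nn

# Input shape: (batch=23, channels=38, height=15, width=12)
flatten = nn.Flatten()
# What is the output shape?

Input shape: (23, 38, 15, 12)
Output shape: (23, 6840)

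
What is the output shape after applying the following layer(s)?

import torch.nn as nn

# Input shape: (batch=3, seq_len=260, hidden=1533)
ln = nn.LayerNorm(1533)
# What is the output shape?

Input shape: (3, 260, 1533)
Output shape: (3, 260, 1533)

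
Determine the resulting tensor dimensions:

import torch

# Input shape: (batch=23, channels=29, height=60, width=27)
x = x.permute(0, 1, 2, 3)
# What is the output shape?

Input shape: (23, 29, 60, 27)
Output shape: (23, 29, 60, 27)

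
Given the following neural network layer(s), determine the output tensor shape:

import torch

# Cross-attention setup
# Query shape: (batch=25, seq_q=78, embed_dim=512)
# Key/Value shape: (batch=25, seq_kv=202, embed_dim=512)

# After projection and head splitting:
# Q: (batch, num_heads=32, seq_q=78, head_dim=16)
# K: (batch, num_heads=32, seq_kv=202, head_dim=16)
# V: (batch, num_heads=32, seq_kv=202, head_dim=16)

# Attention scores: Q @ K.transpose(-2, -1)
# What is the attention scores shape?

Input shape: (25, 78, 512)
Output shape: (25, 32, 78, 202)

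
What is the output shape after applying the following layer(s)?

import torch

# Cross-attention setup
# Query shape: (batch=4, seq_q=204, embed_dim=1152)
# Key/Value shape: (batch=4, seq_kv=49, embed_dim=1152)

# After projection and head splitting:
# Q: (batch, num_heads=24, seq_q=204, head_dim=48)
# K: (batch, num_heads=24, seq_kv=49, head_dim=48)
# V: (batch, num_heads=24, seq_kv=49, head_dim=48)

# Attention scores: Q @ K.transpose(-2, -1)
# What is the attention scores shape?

Input shape: (4, 204, 1152)
Output shape: (4, 24, 204, 49)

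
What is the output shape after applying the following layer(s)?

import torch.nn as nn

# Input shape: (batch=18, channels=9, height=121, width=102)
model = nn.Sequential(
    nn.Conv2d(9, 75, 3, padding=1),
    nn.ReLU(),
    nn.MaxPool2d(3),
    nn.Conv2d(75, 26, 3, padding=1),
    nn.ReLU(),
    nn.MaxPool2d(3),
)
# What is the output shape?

Input shape: (18, 9, 121, 102)
  -> after first Conv2d: (18, 75, 121, 102)
  -> after first MaxPool2d: (18, 75, 40, 34)
  -> after second Conv2d: (18, 26, 40, 34)
Output shape: (18, 26, 13, 11)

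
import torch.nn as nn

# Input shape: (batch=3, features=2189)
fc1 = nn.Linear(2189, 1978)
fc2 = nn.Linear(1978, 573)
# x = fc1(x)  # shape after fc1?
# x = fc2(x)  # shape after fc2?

Input shape: (3, 2189)
  -> after fc1: (3, 1978)
Output shape: (3, 573)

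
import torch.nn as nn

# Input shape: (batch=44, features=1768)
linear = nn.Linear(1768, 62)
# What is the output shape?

Input shape: (44, 1768)
Output shape: (44, 62)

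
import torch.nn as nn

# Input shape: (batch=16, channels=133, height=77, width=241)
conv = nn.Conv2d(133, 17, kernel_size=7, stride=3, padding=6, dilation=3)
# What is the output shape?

Input shape: (16, 133, 77, 241)
Output shape: (16, 17, 24, 79)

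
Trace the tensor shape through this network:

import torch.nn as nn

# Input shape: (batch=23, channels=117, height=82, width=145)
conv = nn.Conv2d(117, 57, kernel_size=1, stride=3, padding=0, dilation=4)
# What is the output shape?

Input shape: (23, 117, 82, 145)
Output shape: (23, 57, 28, 49)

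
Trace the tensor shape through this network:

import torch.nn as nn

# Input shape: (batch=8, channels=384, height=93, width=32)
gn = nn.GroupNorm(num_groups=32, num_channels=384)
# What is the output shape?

Input shape: (8, 384, 93, 32)
Output shape: (8, 384, 93, 32)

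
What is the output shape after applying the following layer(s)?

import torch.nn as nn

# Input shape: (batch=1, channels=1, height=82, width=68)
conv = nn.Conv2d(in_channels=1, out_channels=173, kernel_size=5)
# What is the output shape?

Input shape: (1, 1, 82, 68)
Output shape: (1, 173, 78, 64)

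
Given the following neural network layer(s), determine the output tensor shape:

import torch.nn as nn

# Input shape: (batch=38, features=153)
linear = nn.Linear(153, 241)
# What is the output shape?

Input shape: (38, 153)
Output shape: (38, 241)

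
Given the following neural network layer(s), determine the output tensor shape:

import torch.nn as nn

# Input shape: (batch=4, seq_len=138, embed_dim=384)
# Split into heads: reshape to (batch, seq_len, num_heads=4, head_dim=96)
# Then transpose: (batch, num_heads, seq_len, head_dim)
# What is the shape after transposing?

Input shape: (4, 138, 384)
  -> after reshape: (4, 138, 4, 96)
Output shape: (4, 4, 138, 96)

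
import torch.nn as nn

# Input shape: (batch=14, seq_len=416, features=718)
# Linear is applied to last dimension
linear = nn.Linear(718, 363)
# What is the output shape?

Input shape: (14, 416, 718)
Output shape: (14, 416, 363)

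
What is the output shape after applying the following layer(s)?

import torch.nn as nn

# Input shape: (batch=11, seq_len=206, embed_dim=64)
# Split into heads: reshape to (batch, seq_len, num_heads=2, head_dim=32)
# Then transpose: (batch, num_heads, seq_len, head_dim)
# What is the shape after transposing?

Input shape: (11, 206, 64)
  -> after reshape: (11, 206, 2, 32)
Output shape: (11, 2, 206, 32)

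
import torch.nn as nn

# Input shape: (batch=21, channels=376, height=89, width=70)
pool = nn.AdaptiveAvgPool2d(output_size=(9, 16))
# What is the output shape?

Input shape: (21, 376, 89, 70)
Output shape: (21, 376, 9, 16)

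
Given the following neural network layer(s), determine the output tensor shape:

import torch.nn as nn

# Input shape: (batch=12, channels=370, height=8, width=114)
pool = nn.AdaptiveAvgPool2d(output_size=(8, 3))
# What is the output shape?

Input shape: (12, 370, 8, 114)
Output shape: (12, 370, 8, 3)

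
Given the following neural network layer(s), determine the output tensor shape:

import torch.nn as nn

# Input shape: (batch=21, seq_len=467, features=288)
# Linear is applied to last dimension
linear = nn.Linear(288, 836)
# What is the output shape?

Input shape: (21, 467, 288)
Output shape: (21, 467, 836)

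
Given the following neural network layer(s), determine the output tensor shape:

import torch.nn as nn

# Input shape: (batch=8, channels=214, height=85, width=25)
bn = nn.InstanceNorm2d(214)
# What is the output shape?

Input shape: (8, 214, 85, 25)
Output shape: (8, 214, 85, 25)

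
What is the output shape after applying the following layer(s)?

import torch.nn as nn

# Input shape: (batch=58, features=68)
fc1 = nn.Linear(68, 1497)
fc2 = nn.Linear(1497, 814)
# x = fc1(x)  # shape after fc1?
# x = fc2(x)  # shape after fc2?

Input shape: (58, 68)
  -> after fc1: (58, 1497)
Output shape: (58, 814)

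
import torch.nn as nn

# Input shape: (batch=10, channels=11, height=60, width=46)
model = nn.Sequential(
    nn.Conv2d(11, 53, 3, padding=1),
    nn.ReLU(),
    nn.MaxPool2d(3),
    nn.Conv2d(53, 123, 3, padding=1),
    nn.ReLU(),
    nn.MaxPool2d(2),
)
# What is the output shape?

Input shape: (10, 11, 60, 46)
  -> after first Conv2d: (10, 53, 60, 46)
  -> after first MaxPool2d: (10, 53, 20, 15)
  -> after second Conv2d: (10, 123, 20, 15)
Output shape: (10, 123, 10, 7)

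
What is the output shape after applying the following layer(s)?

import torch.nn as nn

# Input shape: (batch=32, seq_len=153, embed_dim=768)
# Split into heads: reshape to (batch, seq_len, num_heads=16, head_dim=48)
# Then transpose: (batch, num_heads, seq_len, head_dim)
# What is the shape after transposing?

Input shape: (32, 153, 768)
  -> after reshape: (32, 153, 16, 48)
Output shape: (32, 16, 153, 48)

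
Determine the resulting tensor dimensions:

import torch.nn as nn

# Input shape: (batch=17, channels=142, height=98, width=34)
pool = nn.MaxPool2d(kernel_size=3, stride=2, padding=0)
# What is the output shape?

Input shape: (17, 142, 98, 34)
Output shape: (17, 142, 48, 16)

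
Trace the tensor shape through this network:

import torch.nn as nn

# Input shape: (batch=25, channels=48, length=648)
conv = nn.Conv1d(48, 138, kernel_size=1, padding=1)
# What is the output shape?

Input shape: (25, 48, 648)
Output shape: (25, 138, 650)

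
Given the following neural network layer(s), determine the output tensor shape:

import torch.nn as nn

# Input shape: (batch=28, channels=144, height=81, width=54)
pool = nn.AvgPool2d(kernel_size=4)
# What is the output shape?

Input shape: (28, 144, 81, 54)
Output shape: (28, 144, 20, 13)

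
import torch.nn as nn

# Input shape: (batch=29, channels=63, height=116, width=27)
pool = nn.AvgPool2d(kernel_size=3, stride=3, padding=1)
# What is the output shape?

Input shape: (29, 63, 116, 27)
Output shape: (29, 63, 39, 9)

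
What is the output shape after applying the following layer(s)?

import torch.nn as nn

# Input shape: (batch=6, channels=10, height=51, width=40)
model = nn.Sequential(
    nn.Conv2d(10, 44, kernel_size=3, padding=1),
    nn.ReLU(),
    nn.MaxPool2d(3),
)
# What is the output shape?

Input shape: (6, 10, 51, 40)
  -> after Conv2d: (6, 44, 51, 40)
  -> after ReLU: (6, 44, 51, 40)
Output shape: (6, 44, 17, 13)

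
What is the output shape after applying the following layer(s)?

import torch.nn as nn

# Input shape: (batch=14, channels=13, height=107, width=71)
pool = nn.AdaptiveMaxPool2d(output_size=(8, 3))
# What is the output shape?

Input shape: (14, 13, 107, 71)
Output shape: (14, 13, 8, 3)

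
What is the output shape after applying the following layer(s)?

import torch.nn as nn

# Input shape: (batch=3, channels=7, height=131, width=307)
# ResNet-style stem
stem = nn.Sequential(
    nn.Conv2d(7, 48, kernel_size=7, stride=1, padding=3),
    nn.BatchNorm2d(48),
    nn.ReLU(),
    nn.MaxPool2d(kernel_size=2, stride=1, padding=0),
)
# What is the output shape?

Input shape: (3, 7, 131, 307)
  -> after Conv2d 7x7 stride=1: (3, 48, 131, 307)
Output shape: (3, 48, 130, 306)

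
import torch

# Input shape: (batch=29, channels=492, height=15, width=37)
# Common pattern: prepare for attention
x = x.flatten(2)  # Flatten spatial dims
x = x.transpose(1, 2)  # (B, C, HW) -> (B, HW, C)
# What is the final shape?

Input shape: (29, 492, 15, 37)
  -> after flatten(2): (29, 492, 555)
Output shape: (29, 555, 492)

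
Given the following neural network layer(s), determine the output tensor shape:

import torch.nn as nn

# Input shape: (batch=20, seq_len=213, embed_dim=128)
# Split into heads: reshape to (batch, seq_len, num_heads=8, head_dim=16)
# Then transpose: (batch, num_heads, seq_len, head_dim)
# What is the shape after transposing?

Input shape: (20, 213, 128)
  -> after reshape: (20, 213, 8, 16)
Output shape: (20, 8, 213, 16)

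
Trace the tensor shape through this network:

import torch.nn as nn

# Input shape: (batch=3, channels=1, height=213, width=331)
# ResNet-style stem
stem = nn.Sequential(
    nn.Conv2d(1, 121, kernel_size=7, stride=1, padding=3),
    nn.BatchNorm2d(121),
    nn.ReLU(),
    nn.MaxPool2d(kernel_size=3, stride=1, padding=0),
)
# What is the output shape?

Input shape: (3, 1, 213, 331)
  -> after Conv2d 7x7 stride=1: (3, 121, 213, 331)
Output shape: (3, 121, 211, 329)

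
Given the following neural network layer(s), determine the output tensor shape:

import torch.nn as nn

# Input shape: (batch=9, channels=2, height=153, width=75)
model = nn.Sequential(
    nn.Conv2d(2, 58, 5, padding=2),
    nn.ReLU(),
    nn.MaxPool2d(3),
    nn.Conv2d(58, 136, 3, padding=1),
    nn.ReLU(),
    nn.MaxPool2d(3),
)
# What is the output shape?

Input shape: (9, 2, 153, 75)
  -> after first Conv2d: (9, 58, 153, 75)
  -> after first MaxPool2d: (9, 58, 51, 25)
  -> after second Conv2d: (9, 136, 51, 25)
Output shape: (9, 136, 17, 8)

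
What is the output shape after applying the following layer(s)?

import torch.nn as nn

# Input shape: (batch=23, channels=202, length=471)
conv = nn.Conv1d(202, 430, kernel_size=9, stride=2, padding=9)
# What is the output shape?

Input shape: (23, 202, 471)
Output shape: (23, 430, 241)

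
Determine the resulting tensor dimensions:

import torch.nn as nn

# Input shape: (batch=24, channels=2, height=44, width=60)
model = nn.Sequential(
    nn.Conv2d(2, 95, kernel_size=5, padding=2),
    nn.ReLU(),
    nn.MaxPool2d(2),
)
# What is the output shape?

Input shape: (24, 2, 44, 60)
  -> after Conv2d: (24, 95, 44, 60)
  -> after ReLU: (24, 95, 44, 60)
Output shape: (24, 95, 22, 30)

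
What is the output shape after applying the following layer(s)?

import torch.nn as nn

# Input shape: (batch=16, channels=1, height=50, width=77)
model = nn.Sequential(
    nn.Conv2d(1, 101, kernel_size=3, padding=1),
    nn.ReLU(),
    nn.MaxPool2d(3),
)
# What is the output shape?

Input shape: (16, 1, 50, 77)
  -> after Conv2d: (16, 101, 50, 77)
  -> after ReLU: (16, 101, 50, 77)
Output shape: (16, 101, 16, 25)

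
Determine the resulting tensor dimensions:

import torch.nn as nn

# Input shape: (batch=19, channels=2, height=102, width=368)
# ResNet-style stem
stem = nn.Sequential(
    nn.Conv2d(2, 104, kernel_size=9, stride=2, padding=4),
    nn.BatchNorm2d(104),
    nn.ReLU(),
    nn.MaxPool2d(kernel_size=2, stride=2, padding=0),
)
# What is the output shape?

Input shape: (19, 2, 102, 368)
  -> after Conv2d 9x9 stride=2: (19, 104, 51, 184)
Output shape: (19, 104, 25, 92)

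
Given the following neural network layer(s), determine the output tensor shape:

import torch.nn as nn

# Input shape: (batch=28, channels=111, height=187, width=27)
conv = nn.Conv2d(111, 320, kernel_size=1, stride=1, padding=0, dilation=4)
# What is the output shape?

Input shape: (28, 111, 187, 27)
Output shape: (28, 320, 187, 27)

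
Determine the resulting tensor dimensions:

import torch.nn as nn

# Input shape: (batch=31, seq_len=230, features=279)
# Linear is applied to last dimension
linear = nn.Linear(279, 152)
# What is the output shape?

Input shape: (31, 230, 279)
Output shape: (31, 230, 152)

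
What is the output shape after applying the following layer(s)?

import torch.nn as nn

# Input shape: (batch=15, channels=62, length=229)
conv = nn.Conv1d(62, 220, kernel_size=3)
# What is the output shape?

Input shape: (15, 62, 229)
Output shape: (15, 220, 227)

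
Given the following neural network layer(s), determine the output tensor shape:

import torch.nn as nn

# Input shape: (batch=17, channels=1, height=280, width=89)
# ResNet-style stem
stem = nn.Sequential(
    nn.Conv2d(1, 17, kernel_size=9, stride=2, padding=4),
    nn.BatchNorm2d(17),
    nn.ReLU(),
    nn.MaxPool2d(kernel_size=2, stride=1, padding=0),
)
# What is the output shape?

Input shape: (17, 1, 280, 89)
  -> after Conv2d 9x9 stride=2: (17, 17, 140, 45)
Output shape: (17, 17, 139, 44)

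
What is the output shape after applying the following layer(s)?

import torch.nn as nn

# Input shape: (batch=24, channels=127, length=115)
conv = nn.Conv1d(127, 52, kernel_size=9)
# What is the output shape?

Input shape: (24, 127, 115)
Output shape: (24, 52, 107)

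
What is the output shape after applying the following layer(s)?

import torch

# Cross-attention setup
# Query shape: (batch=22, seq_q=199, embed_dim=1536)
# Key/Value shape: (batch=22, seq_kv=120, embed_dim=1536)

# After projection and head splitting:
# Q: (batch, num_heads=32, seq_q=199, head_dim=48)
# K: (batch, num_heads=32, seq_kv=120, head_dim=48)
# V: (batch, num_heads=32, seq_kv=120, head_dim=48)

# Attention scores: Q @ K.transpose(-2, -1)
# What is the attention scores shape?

Input shape: (22, 199, 1536)
Output shape: (22, 32, 199, 120)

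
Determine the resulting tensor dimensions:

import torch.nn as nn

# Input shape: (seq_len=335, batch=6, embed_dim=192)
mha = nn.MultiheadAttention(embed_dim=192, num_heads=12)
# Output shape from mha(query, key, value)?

Input shape: (335, 6, 192)
Output shape: (335, 6, 192)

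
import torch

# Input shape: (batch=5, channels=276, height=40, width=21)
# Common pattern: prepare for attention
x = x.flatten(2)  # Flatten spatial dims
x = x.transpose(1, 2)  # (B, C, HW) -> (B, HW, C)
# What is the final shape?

Input shape: (5, 276, 40, 21)
  -> after flatten(2): (5, 276, 840)
Output shape: (5, 840, 276)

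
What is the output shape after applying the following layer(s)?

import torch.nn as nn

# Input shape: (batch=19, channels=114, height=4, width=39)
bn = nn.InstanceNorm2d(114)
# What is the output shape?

Input shape: (19, 114, 4, 39)
Output shape: (19, 114, 4, 39)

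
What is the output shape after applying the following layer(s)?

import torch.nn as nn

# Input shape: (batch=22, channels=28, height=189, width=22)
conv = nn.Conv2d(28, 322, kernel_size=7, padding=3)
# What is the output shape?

Input shape: (22, 28, 189, 22)
Output shape: (22, 322, 189, 22)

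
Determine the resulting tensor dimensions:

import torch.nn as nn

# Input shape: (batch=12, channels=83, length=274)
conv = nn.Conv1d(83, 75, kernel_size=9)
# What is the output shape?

Input shape: (12, 83, 274)
Output shape: (12, 75, 266)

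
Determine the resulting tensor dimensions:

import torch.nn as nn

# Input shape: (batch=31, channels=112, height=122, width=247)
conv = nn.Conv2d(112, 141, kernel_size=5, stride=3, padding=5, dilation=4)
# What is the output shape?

Input shape: (31, 112, 122, 247)
Output shape: (31, 141, 39, 81)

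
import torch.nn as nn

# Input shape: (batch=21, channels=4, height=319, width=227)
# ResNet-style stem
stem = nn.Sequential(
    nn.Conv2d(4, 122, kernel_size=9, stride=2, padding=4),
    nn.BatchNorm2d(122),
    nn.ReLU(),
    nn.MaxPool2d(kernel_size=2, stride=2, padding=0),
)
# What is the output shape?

Input shape: (21, 4, 319, 227)
  -> after Conv2d 9x9 stride=2: (21, 122, 160, 114)
Output shape: (21, 122, 80, 57)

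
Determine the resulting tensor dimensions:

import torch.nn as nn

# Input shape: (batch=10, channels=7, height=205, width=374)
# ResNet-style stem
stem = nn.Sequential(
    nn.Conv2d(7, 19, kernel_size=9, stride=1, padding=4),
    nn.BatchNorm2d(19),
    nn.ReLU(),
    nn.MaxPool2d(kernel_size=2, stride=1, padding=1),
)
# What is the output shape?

Input shape: (10, 7, 205, 374)
  -> after Conv2d 9x9 stride=1: (10, 19, 205, 374)
Output shape: (10, 19, 206, 375)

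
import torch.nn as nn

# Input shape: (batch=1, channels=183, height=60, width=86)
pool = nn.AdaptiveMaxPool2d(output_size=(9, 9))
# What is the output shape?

Input shape: (1, 183, 60, 86)
Output shape: (1, 183, 9, 9)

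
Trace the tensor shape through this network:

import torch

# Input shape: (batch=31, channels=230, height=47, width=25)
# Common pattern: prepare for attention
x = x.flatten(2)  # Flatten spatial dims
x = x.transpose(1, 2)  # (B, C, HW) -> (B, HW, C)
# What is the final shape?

Input shape: (31, 230, 47, 25)
  -> after flatten(2): (31, 230, 1175)
Output shape: (31, 1175, 230)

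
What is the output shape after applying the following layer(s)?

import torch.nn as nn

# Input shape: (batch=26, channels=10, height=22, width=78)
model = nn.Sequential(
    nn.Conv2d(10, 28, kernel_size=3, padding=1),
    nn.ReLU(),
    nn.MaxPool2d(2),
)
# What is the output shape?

Input shape: (26, 10, 22, 78)
  -> after Conv2d: (26, 28, 22, 78)
  -> after ReLU: (26, 28, 22, 78)
Output shape: (26, 28, 11, 39)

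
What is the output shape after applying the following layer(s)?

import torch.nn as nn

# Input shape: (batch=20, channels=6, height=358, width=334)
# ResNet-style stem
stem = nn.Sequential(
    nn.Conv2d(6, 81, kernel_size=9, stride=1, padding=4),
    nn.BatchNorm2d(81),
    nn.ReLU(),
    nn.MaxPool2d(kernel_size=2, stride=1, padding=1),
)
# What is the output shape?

Input shape: (20, 6, 358, 334)
  -> after Conv2d 9x9 stride=1: (20, 81, 358, 334)
Output shape: (20, 81, 359, 335)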